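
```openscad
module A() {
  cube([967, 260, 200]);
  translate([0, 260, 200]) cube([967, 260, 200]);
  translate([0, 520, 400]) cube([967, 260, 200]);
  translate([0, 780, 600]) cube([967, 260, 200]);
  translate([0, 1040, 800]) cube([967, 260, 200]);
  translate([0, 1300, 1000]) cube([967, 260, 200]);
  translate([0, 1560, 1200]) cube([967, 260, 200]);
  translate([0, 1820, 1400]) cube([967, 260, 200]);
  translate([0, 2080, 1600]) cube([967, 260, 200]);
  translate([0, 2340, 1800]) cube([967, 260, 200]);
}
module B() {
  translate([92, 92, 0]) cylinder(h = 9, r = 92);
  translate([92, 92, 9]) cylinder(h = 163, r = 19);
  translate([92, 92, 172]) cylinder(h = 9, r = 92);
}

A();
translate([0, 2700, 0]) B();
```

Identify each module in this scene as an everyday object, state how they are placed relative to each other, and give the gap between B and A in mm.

A is a staircase. B is a spool. The spool is on the floor beside the staircase on its +y side. The gap between the spool and the staircase is 100 mm.

The spool's nearest face is 100 mm from the staircase's +y face.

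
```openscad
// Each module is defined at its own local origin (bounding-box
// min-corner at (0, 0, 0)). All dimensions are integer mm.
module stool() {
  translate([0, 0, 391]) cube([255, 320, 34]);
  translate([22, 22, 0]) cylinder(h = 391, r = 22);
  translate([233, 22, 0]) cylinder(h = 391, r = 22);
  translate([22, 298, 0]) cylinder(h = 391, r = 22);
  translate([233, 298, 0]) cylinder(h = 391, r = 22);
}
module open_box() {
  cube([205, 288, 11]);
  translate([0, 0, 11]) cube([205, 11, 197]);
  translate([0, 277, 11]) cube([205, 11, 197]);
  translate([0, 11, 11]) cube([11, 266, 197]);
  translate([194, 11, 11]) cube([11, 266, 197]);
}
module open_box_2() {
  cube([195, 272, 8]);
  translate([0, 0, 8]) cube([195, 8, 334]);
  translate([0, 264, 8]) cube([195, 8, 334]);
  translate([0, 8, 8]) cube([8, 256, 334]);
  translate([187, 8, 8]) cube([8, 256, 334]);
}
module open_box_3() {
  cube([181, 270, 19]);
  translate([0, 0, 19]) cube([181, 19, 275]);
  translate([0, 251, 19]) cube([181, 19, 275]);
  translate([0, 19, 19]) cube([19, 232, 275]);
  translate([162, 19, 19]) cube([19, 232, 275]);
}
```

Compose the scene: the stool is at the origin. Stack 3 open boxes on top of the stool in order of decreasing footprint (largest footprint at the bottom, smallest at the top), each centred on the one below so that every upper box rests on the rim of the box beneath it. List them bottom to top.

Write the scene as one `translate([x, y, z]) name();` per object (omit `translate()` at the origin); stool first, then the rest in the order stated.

stool();
translate([25, 16, 425]) open_box();
translate([30, 24, 633]) open_box_2();
translate([37, 25, 975]) open_box_3();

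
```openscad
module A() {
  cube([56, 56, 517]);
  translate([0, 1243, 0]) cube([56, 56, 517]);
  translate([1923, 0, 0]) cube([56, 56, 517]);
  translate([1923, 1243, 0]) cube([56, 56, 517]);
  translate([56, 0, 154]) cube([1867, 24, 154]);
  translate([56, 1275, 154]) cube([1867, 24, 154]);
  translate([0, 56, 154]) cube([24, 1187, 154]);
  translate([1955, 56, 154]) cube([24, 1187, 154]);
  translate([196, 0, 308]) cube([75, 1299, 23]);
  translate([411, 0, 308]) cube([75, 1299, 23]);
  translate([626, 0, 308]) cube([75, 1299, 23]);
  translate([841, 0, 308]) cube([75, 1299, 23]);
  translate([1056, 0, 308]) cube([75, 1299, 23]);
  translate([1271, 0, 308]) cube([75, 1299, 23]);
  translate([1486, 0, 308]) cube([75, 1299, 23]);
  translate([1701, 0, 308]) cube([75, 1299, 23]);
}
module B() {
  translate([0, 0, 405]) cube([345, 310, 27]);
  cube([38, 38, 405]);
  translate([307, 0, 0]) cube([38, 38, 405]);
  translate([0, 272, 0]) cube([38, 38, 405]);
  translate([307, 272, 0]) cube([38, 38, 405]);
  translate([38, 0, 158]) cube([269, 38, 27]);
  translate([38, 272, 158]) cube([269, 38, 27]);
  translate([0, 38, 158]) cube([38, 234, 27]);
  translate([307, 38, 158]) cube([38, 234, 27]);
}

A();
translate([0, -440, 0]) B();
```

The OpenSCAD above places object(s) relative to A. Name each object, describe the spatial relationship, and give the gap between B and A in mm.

A is a bed frame. B is a stool. The stool is on the floor beside the bed frame on its −y side. The gap between the stool and the bed frame is 130 mm.

The stool's nearest face is 130 mm from the bed frame's −y face.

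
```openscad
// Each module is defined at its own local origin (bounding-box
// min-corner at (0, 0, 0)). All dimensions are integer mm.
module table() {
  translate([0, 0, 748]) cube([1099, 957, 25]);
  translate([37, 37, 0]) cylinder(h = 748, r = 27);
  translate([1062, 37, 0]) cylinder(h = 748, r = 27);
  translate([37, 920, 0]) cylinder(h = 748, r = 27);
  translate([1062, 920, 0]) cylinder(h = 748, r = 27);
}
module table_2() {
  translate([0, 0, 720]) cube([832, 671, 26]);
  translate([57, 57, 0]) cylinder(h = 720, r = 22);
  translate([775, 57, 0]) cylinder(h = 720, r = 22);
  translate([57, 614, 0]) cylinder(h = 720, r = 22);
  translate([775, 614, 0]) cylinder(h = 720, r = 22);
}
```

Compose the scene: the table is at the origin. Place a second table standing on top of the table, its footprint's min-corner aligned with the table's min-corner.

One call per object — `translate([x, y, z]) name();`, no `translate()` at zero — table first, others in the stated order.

table();
translate([0, 0, 773]) table_2();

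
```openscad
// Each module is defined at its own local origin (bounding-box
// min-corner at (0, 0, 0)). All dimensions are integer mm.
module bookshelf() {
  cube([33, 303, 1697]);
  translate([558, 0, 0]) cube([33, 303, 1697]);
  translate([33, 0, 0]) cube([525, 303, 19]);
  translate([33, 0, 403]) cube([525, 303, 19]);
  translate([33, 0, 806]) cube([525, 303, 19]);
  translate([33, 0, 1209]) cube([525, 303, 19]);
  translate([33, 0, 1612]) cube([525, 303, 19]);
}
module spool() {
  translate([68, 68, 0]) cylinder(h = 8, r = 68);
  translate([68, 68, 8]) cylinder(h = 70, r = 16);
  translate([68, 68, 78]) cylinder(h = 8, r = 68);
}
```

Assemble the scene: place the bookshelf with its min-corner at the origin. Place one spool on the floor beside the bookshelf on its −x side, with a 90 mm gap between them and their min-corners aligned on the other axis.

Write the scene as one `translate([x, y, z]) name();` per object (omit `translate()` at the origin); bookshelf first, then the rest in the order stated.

bookshelf();
translate([-226, 0, 0]) spool();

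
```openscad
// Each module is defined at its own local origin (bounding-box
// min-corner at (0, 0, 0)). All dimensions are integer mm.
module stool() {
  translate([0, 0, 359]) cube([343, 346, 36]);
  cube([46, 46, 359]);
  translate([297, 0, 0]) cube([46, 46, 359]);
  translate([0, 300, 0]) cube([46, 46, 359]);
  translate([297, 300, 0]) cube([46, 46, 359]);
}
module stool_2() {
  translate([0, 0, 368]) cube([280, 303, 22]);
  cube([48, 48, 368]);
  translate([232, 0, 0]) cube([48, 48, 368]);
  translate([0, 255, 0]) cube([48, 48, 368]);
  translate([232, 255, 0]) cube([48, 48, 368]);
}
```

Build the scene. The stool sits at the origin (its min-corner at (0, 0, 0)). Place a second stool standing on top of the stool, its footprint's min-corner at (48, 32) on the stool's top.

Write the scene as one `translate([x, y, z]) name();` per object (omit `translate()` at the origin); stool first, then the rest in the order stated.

stool();
translate([48, 32, 395]) stool_2();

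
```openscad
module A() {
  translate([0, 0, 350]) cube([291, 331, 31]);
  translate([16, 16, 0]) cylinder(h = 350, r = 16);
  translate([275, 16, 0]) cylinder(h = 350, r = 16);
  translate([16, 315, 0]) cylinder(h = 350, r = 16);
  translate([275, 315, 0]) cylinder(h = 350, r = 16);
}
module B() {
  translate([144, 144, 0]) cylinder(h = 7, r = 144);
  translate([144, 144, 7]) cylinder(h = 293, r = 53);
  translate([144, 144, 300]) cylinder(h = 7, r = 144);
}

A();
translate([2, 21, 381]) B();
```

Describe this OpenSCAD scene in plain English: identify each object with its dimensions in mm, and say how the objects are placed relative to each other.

A is a four-legged stool. The seat is a 291×331×31 mm slab whose top surface is at z = 381 mm; four round legs, each 32 mm in diameter, run from the floor (z = 0) to the underside of the seat, each leg's axis is inset half a diameter from the nearest pair of seat edges (so the leg's bounding box is flush with the corner).

B is a spool: two coaxial disc flanges of radius 144 mm and thickness 7 mm, joined by a core cylinder of radius 53 mm and height 293 mm. The lower flange rests on z = 0 and the three cylinders share a vertical axis.

The spool is on top of the stool.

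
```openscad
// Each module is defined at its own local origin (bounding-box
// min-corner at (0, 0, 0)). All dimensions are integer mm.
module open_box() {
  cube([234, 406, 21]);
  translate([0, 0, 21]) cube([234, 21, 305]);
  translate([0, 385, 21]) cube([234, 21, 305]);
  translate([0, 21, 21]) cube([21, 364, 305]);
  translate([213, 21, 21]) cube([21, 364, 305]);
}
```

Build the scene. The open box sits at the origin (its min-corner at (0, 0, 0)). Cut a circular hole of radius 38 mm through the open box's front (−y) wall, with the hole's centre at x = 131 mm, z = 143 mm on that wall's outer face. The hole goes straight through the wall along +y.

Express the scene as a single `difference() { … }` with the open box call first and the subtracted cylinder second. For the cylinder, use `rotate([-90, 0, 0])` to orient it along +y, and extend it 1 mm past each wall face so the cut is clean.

difference() {
  open_box();
  translate([131, -1, 143]) rotate([-90, 0, 0]) cylinder(h = 23, r = 38);
}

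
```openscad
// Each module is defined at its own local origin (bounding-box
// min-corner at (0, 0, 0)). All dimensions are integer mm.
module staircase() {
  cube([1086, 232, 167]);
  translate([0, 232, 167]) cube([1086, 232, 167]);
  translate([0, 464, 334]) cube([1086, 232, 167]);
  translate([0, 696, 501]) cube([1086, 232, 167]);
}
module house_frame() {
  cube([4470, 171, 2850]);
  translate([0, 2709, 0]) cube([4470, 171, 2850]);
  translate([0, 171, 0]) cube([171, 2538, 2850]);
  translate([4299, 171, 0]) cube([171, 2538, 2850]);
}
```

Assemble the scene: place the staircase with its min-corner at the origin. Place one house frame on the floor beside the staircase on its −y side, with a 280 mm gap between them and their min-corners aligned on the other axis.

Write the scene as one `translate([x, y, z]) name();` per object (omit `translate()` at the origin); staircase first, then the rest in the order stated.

staircase();
translate([0, -3160, 0]) house_frame();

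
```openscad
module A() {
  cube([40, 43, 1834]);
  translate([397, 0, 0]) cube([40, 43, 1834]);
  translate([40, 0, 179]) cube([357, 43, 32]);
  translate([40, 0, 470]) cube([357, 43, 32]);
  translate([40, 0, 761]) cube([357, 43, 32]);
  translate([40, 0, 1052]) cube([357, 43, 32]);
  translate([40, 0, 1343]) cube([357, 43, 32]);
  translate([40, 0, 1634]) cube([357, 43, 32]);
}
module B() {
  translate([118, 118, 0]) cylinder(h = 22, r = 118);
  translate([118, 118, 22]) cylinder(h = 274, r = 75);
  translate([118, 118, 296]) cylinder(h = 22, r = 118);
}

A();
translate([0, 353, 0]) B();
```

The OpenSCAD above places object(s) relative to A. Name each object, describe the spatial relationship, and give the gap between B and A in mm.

A is a ladder. B is a spool. The spool is on the floor beside the ladder on its +y side. The gap between the spool and the ladder is 310 mm.

The spool's nearest face is 310 mm from the ladder's +y face.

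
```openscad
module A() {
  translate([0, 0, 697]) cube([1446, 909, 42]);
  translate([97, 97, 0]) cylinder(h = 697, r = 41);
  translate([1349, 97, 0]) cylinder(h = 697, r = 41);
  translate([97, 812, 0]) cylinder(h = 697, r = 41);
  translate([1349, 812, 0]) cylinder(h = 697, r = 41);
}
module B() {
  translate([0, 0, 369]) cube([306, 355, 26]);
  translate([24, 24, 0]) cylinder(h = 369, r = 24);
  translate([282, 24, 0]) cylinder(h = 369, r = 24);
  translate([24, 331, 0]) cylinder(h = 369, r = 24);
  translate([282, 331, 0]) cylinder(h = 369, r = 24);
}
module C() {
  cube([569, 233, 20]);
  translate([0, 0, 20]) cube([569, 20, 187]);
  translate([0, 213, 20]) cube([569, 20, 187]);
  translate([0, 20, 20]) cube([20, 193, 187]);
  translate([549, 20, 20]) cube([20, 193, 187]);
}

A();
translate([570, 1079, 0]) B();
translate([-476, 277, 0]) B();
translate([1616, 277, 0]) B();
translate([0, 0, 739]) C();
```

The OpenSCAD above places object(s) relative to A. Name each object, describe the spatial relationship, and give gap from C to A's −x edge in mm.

The open box's min-x is at 0; the table's min-x is 0; gap = 0 mm.

A is a table. B is a stool. C is an open box. Three stools sit around the table at the +y, −x, +x sides. The open box is on top of the table. The gap from the open box to the table's −x edge is 0 mm.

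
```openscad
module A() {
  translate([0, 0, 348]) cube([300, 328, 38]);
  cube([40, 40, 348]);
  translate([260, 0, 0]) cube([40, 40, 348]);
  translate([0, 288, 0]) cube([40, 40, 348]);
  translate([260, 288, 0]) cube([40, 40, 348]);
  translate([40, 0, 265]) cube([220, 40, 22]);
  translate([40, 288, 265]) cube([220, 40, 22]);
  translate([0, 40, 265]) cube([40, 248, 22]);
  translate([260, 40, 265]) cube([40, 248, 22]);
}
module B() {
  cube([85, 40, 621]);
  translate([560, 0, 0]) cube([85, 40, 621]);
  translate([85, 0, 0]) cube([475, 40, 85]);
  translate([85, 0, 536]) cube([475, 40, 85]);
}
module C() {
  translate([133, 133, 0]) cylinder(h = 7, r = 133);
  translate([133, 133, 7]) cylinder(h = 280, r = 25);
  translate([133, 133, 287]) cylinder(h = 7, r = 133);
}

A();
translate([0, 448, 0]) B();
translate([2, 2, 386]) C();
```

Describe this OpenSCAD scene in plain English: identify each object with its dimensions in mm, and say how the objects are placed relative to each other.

A is a simple wooden stool: a rectangular seat 300 mm (x) by 328 mm (y), 38 mm thick, top face at z = 386 mm, on four square legs, each 40×40 mm in cross-section. The legs rest on z = 0, each flush with a corner of the seat. Four stretchers, 40 mm wide and 22 mm tall, connect adjacent legs with their undersides at z = 265 mm, each running between the inner faces of the legs it joins and aligned with the legs' outer faces on the other axis.

B is a rectangular picture frame lying in the x–z plane (depth along y). The opening is 475 mm wide (x) by 451 mm tall (z), surrounded by a border 85 mm wide on all four sides. The frame is 40 mm deep and is made of two full-height vertical stiles with two horizontal rails fitted between them.

C is a spool: two coaxial disc flanges of radius 133 mm and thickness 7 mm, joined by a core cylinder of radius 25 mm and height 280 mm. The lower flange rests on z = 0 and the three cylinders share a vertical axis.

The picture frame is on the floor beside the stool on its +y side. The spool is on top of the stool.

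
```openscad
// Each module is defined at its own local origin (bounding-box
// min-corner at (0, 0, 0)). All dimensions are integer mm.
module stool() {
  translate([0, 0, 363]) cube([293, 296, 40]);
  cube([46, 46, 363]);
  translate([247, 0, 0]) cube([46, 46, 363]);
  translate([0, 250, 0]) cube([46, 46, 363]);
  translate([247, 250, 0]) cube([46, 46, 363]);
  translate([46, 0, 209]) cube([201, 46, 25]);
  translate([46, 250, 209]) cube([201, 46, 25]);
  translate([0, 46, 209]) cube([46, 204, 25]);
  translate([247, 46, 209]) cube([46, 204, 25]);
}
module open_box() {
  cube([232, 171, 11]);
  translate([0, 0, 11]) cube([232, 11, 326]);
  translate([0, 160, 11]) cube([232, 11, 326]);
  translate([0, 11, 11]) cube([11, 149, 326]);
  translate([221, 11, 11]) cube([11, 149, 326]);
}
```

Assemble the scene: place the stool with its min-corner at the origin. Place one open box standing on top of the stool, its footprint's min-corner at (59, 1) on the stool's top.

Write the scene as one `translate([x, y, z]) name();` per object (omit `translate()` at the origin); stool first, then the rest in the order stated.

stool();
translate([59, 1, 403]) open_box();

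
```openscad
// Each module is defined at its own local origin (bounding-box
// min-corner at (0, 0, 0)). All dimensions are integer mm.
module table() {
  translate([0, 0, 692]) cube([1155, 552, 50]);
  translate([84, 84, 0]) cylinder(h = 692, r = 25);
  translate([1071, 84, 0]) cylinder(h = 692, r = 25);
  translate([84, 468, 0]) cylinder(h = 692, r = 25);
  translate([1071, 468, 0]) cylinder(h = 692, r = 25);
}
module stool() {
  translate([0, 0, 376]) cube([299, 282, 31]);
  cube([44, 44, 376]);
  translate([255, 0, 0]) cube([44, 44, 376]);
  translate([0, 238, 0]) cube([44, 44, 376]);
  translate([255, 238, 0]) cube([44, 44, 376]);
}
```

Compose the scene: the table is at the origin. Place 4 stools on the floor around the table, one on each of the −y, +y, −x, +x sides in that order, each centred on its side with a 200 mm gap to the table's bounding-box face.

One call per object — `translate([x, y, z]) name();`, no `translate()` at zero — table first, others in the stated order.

table();
translate([428, -482, 0]) stool();
translate([428, 752, 0]) stool();
translate([-499, 135, 0]) stool();
translate([1355, 135, 0]) stool();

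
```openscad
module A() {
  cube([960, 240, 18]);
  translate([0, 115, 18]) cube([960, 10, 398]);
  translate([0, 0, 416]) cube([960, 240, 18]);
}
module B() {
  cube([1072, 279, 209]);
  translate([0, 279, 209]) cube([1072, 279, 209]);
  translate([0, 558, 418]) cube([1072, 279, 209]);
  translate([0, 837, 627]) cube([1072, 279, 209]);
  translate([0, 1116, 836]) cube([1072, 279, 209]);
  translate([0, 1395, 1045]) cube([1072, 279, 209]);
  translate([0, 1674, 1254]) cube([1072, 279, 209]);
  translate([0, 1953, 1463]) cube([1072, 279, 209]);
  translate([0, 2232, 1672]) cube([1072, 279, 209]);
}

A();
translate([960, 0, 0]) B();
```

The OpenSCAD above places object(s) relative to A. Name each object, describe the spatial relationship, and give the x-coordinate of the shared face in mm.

The I-beam's +x face and the staircase's −x face are both at x = 960 mm.

A is an I-beam. B is a staircase. The staircase is against the I-beam's +x side, with their −y faces flush. The x-coordinate of the shared face is 960 mm.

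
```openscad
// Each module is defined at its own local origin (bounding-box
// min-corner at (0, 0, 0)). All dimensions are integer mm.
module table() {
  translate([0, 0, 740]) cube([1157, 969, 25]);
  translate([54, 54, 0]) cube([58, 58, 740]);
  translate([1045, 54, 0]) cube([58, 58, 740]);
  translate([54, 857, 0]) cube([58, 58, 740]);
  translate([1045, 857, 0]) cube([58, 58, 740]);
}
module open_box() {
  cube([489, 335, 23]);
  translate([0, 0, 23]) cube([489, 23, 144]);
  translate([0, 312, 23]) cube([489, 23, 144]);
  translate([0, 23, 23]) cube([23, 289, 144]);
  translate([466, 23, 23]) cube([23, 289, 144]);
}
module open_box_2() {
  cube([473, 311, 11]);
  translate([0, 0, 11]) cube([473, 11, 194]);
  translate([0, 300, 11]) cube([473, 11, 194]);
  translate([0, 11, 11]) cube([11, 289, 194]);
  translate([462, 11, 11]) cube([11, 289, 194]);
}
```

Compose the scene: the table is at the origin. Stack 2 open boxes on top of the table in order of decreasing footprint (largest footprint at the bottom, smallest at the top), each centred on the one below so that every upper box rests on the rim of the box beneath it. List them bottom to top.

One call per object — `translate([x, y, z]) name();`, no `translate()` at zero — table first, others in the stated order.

table();
translate([334, 317, 765]) open_box();
translate([342, 329, 932]) open_box_2();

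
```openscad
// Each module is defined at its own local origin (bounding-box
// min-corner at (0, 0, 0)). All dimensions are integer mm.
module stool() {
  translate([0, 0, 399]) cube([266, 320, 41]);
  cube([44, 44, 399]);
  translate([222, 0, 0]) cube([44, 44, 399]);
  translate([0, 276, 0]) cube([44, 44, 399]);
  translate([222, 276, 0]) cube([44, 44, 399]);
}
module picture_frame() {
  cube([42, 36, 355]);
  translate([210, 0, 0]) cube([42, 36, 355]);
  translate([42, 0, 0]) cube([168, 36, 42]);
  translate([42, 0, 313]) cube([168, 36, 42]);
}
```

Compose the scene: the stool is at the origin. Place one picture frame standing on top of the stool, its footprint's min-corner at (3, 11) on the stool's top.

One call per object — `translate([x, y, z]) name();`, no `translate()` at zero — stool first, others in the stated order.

stool();
translate([3, 11, 440]) picture_frame();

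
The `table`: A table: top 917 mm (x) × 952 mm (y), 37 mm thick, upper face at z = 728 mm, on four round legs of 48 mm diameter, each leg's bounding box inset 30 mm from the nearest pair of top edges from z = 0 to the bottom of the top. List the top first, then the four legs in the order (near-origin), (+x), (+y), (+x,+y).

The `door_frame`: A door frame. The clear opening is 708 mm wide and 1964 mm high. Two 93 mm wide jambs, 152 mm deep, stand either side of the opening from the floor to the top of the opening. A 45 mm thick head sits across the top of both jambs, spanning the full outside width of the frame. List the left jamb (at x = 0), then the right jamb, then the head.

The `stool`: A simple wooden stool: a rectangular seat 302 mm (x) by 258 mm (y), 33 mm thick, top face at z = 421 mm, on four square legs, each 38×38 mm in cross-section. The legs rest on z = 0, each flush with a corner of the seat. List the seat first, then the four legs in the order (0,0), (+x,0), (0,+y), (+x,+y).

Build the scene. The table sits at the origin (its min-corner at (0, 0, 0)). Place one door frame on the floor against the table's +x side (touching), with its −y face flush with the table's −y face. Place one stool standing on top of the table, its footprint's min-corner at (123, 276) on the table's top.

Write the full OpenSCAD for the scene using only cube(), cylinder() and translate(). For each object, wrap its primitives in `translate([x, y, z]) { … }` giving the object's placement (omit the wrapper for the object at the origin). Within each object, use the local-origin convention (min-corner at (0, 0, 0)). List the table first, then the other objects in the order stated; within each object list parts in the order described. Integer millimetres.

translate([0, 0, 691]) cube([917, 952, 37]);
translate([54, 54, 0]) cylinder(h = 691, r = 24);
translate([863, 54, 0]) cylinder(h = 691, r = 24);
translate([54, 898, 0]) cylinder(h = 691, r = 24);
translate([863, 898, 0]) cylinder(h = 691, r = 24);
translate([917, 0, 0]) {
  cube([93, 152, 1964]);
  translate([801, 0, 0]) cube([93, 152, 1964]);
  translate([0, 0, 1964]) cube([894, 152, 45]);
}
translate([123, 276, 728]) {
  translate([0, 0, 388]) cube([302, 258, 33]);
  cube([38, 38, 388]);
  translate([264, 0, 0]) cube([38, 38, 388]);
  translate([0, 220, 0]) cube([38, 38, 388]);
  translate([264, 220, 0]) cube([38, 38, 388]);
}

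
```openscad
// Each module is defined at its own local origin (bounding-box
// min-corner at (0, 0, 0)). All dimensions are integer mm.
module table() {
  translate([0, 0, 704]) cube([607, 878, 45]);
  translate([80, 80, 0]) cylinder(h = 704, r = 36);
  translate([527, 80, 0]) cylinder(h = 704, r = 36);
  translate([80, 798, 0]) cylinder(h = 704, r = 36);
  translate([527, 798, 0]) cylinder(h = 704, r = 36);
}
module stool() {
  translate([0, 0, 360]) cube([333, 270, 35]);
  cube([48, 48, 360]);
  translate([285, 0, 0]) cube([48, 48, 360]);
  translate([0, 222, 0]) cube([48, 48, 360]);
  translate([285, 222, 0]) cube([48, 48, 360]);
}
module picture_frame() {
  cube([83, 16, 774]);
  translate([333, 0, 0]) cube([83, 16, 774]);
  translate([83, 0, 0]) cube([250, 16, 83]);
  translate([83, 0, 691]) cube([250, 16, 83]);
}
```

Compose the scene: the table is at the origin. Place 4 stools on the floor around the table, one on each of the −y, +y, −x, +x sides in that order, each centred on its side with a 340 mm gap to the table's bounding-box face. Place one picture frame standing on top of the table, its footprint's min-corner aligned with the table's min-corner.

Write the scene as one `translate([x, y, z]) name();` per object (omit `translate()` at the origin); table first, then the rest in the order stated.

table();
translate([137, -610, 0]) stool();
translate([137, 1218, 0]) stool();
translate([-673, 304, 0]) stool();
translate([947, 304, 0]) stool();
translate([0, 0, 749]) picture_frame();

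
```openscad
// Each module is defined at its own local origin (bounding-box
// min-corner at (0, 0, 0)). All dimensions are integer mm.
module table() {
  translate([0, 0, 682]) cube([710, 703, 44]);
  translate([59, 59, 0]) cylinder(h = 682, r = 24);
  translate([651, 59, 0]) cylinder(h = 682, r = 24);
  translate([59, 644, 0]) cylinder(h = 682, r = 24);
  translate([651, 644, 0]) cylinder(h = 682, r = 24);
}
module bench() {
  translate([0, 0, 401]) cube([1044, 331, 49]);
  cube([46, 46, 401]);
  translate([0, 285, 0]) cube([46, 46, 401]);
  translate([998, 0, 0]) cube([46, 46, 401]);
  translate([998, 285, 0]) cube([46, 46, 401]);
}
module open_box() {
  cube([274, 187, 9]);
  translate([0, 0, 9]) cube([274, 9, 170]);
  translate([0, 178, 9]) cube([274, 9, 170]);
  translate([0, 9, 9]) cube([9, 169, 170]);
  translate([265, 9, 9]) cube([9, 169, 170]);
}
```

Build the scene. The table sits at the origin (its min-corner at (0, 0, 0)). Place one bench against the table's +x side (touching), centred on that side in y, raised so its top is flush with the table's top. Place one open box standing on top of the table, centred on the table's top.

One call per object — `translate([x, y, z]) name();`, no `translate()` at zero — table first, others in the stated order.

table();
translate([710, 186, 276]) bench();
translate([218, 258, 726]) open_box();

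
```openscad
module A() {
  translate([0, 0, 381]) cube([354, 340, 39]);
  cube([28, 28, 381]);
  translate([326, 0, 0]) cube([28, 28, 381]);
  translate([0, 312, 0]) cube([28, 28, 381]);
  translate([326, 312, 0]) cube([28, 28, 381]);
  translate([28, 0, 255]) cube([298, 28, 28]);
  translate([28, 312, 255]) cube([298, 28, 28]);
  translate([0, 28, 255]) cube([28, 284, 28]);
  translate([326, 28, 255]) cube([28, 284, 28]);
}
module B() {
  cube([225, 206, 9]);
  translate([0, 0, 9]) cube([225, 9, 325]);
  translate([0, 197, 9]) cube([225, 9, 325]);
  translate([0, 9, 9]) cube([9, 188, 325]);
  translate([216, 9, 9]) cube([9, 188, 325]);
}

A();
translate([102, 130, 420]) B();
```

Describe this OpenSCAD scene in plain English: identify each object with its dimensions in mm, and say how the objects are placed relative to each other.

A is a four-legged stool. The seat is a 354×340×39 mm slab whose top surface is at z = 420 mm; four square legs, each 28×28 mm in cross-section, run from the floor (z = 0) to the underside of the seat, each flush with a corner of the seat. Four stretchers, 28 mm wide and 28 mm tall, connect adjacent legs with their undersides at z = 255 mm, each running between the inner faces of the legs it joins and aligned with the legs' outer faces on the other axis.

B is an open storage box with external size 225×206×334 mm and wall thickness 9 mm (the base is also 9 mm thick). The base covers the whole footprint; the four walls stand on the base, with the y-facing walls full-width and the x-facing walls fitting between their inner faces.

The open box is on top of the stool.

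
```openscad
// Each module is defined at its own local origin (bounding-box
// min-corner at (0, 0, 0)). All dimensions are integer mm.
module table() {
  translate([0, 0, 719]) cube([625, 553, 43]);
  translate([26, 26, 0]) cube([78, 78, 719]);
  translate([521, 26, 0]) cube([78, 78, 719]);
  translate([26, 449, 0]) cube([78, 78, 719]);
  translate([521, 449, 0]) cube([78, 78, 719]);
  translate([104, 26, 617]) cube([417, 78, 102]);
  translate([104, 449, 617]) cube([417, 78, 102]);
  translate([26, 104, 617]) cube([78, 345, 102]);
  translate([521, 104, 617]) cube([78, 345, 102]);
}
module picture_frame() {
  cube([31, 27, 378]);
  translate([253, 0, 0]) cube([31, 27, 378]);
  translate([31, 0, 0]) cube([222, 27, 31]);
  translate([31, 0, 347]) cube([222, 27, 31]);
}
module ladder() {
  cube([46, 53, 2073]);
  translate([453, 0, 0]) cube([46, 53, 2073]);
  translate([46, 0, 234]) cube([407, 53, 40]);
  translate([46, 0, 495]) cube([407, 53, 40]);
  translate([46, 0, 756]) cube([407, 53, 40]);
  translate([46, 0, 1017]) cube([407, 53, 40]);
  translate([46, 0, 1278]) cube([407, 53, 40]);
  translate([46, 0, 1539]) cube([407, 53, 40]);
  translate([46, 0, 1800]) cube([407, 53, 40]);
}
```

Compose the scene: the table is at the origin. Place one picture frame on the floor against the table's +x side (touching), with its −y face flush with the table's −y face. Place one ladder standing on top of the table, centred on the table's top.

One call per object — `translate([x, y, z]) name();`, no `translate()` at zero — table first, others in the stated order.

table();
translate([625, 0, 0]) picture_frame();
translate([63, 250, 762]) ladder();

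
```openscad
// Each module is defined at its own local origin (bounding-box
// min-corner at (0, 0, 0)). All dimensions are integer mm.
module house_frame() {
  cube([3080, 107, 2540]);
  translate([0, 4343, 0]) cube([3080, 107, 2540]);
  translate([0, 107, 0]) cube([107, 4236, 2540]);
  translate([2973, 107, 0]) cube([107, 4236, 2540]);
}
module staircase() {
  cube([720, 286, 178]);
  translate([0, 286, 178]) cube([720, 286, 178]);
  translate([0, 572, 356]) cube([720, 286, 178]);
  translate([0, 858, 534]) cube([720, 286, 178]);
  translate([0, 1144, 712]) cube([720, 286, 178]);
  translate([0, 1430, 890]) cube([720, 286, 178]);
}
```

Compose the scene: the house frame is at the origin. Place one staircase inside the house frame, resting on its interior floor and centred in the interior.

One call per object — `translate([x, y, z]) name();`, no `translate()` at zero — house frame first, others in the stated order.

house_frame();
translate([1180, 1367, 0]) staircase();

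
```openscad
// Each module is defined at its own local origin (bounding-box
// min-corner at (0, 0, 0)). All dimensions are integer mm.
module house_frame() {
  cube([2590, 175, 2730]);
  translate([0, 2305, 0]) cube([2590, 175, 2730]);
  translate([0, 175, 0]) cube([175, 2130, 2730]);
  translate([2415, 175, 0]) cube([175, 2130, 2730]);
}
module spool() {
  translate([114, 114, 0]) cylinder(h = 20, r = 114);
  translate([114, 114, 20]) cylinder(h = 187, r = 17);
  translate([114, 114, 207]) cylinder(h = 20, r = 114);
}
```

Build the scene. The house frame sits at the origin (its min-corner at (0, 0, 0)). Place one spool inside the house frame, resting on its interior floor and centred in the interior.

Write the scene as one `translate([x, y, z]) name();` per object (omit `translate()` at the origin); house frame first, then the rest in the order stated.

house_frame();
translate([1181, 1126, 0]) spool();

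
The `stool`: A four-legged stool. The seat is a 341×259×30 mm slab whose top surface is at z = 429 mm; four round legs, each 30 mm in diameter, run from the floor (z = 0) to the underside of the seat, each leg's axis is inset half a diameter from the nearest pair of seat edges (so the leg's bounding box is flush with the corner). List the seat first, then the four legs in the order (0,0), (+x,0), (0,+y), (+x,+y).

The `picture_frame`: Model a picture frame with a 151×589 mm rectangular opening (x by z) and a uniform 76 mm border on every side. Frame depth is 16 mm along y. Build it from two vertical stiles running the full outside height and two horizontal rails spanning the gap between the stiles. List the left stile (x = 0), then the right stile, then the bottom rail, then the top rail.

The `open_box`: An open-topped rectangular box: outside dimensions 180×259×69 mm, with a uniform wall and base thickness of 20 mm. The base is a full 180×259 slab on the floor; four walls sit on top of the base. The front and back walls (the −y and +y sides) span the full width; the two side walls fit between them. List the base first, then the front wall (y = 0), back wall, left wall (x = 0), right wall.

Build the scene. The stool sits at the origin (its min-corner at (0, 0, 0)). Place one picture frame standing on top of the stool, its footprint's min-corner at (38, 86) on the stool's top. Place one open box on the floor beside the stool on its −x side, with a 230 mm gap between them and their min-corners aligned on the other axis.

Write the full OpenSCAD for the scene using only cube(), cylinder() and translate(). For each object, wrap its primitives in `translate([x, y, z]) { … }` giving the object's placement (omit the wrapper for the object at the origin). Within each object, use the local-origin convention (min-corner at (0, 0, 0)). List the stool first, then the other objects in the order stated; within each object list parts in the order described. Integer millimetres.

translate([0, 0, 399]) cube([341, 259, 30]);
translate([15, 15, 0]) cylinder(h = 399, r = 15);
translate([326, 15, 0]) cylinder(h = 399, r = 15);
translate([15, 244, 0]) cylinder(h = 399, r = 15);
translate([326, 244, 0]) cylinder(h = 399, r = 15);
translate([38, 86, 429]) {
  cube([76, 16, 741]);
  translate([227, 0, 0]) cube([76, 16, 741]);
  translate([76, 0, 0]) cube([151, 16, 76]);
  translate([76, 0, 665]) cube([151, 16, 76]);
}
translate([-410, 0, 0]) {
  cube([180, 259, 20]);
  translate([0, 0, 20]) cube([180, 20, 49]);
  translate([0, 239, 20]) cube([180, 20, 49]);
  translate([0, 20, 20]) cube([20, 219, 49]);
  translate([160, 20, 20]) cube([20, 219, 49]);
}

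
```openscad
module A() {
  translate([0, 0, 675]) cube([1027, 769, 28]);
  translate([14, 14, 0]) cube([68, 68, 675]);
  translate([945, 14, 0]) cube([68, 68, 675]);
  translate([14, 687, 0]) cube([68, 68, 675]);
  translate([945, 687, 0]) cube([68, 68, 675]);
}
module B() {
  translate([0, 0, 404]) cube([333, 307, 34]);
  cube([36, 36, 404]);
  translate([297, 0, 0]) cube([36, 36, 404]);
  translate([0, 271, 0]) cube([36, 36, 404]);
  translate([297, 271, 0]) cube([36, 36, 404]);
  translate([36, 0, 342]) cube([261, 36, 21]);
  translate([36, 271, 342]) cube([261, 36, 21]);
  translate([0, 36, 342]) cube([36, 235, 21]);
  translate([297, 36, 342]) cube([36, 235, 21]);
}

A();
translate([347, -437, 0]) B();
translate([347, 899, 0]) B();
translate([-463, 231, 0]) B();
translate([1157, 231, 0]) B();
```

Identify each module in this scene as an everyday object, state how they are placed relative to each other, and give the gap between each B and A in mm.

A is a table. B is a stool. Four stools sit around the table at the −y, +y, −x, +x sides. The gap between each stool and the table is 130 mm.

Each stool's nearest face is 130 mm from the table's bounding box.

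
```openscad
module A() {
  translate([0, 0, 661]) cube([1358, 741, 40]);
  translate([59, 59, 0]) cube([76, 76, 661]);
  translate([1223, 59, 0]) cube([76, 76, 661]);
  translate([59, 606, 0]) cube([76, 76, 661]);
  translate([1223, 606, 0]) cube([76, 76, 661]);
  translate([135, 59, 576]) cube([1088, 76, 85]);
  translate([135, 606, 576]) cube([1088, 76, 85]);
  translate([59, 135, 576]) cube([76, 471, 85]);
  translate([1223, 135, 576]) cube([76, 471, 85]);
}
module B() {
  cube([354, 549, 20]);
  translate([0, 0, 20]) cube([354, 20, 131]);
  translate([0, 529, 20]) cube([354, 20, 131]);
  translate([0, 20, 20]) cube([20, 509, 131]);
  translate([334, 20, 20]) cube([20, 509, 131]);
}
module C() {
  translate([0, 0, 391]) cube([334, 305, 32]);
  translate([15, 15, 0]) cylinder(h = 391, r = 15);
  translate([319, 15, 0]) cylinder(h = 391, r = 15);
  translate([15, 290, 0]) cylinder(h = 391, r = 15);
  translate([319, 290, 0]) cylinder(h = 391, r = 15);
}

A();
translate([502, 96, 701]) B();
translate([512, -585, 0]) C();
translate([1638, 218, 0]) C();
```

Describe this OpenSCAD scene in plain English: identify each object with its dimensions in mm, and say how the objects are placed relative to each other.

A is a table with a 1358×741 mm rectangular top, 40 mm thick, top surface at z = 701 mm, supported by four 76×76 mm square legs, each inset 59 mm from the nearest pair of top edges, running from the floor. Four apron rails, 76 mm thick and 85 mm tall, run between adjacent legs with their top edges flush with the underside of the top and their outer faces flush with the legs' outer faces.

B is an open-topped rectangular box: outside dimensions 354×549×151 mm, with a uniform wall and base thickness of 20 mm. The base is a full 354×549 slab on the floor; four walls sit on top of the base. The front and back walls (the −y and +y sides) span the full width; the two side walls fit between them.

C is a four-legged stool. The seat is 334×305 mm, 32 mm thick, top at z = 423 mm. It stands on four round legs, each 30 mm in diameter, from z = 0 to the seat underside, each leg's axis is inset half a diameter from the nearest pair of seat edges (so the leg's bounding box is flush with the corner).

The open box is on top of the table, centred. Two stools sit around the table at the −y, +x sides.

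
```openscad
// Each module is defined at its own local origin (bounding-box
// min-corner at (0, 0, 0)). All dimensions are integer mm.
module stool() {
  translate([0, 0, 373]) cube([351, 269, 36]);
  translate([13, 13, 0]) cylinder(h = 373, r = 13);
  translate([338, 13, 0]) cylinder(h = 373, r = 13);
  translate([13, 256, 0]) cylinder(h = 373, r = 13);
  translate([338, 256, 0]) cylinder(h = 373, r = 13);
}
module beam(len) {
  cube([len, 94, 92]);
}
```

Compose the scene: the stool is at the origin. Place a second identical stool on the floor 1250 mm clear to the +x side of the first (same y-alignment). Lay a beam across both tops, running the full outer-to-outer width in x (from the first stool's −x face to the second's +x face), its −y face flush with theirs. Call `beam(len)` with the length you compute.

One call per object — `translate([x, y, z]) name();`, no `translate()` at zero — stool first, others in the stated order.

stool();
translate([1601, 0, 0]) stool();
translate([0, 0, 409]) beam(1952);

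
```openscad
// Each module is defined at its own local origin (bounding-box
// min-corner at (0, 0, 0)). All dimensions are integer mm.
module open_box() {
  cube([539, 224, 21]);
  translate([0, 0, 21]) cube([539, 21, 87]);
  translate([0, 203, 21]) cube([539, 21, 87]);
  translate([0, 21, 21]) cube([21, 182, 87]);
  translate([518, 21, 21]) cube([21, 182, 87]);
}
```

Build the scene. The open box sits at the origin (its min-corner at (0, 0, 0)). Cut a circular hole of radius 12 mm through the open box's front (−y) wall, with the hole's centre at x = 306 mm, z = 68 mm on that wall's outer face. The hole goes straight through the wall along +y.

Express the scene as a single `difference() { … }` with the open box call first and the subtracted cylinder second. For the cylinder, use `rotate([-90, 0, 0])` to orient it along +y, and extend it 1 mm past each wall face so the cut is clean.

difference() {
  open_box();
  translate([306, -1, 68]) rotate([-90, 0, 0]) cylinder(h = 23, r = 12);
}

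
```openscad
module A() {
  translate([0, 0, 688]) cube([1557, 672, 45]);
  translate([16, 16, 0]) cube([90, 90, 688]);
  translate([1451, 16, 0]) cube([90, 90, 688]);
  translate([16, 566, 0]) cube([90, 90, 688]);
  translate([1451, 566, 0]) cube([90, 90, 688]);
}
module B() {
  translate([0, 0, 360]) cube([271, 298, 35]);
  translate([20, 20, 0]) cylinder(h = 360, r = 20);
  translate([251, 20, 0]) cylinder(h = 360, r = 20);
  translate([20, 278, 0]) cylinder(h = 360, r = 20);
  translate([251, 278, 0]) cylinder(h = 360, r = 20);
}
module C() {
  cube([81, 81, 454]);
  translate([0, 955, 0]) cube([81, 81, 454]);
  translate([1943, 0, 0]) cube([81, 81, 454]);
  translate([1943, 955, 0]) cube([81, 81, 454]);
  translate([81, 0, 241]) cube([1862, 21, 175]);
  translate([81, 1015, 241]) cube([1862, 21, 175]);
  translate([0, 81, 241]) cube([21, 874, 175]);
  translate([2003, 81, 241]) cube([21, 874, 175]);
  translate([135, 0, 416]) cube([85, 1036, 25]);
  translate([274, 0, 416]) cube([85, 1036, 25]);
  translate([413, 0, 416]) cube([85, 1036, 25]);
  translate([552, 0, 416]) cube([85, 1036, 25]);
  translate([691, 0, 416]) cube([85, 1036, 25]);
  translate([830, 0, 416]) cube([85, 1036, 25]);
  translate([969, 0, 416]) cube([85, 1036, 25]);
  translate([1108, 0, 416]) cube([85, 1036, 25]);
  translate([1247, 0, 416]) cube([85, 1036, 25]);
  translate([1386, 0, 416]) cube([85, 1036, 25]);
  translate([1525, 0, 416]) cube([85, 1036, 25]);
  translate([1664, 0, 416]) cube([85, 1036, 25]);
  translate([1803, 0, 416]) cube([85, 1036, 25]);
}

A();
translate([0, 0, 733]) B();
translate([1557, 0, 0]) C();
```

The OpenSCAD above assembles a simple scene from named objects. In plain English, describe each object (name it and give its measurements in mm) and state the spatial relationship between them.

A is a table with a 1557×672 mm rectangular top, 45 mm thick, top surface at z = 733 mm, supported by four 90×90 mm square legs, each inset 16 mm from the nearest pair of top edges, running from the floor.

B is a four-legged stool. The seat is a 271×298×35 mm slab whose top surface is at z = 395 mm; four round legs, each 40 mm in diameter, run from the floor (z = 0) to the underside of the seat, each leg's axis is inset half a diameter from the nearest pair of seat edges (so the leg's bounding box is flush with the corner).

C is a bed frame 2024 mm long (x) by 1036 mm wide (y). Four 81×81 mm corner posts, 454 mm tall, at the corners of the footprint. Four rails of 21 mm thickness and 175 mm height run between adjacent posts with their undersides at z = 241 mm, their outer faces flush with the outside of the frame (the two x-running rails run between the posts' inner faces; the two y-running rails run between the posts' inner faces). 13 slats, each 85 mm wide (x) and 25 mm thick, lie across the top of the two x-running rails, running the full 1036 mm width of the frame in y; the slats are evenly spaced along x between the inner faces of the end posts with equal gaps (rounded down to the nearest mm) at the −x end and between each pair — any rounding remainder accumulates at the +x end.

The stool is on top of the table. The bed frame is against the table's +x side, with their −y faces flush.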